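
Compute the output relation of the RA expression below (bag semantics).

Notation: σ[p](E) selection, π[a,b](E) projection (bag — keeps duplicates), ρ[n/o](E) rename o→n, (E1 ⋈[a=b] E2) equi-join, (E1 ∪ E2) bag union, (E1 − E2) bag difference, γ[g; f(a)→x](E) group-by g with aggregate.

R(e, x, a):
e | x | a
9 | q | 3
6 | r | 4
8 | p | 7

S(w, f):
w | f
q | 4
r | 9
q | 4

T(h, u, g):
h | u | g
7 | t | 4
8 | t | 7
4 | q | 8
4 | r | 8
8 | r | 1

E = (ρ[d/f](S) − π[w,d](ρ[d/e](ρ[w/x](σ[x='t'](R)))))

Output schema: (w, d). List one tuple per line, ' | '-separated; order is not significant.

Row counts bottom-up:
  S → 3
  ρ[d/f](S) → 3
  R → 3
  σ[x='t'](R) → 0
  ρ[w/x](σ[x='t'](R)) → 0
  ρ[d/e](ρ[w/x](σ[x='t'](R))) → 0
  π[w,d](ρ[d/e](ρ[w/x](σ[x='t'](R)))) → 0
  (ρ[d/f](S) − π[w,d](ρ[d/e](ρ[w/x](σ[x='t'](R))))) → 3

== RESULT ==
w | d
q | 4
q | 4
r | 9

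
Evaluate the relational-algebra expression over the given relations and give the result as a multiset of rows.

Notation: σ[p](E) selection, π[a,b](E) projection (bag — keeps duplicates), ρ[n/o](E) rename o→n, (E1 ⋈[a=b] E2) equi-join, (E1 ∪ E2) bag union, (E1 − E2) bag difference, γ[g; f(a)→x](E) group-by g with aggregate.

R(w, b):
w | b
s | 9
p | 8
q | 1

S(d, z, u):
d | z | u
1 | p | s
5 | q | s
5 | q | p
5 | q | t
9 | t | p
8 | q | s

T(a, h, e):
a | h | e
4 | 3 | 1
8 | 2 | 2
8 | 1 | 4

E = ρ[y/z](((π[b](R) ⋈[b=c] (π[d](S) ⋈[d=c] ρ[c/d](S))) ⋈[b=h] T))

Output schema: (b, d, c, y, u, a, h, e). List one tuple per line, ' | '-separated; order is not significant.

Row counts bottom-up:
  R → 3
  π[b](R) → 3
  S → 6
  π[d](S) → 6
  S → 6
  ρ[c/d](S) → 6
  (π[d](S) ⋈[d=c] ρ[c/d](S)) → 12
  (π[b](R) ⋈[b=c] (π[d](S) ⋈[d=c] ρ[c/d](S))) → 3
  T → 3
  ((π[b](R) ⋈[b=c] (π[d](S) ⋈[d=c] ρ[c/d](S))) ⋈[b=h] T) → 1
  ρ[y/z](((π[b](R) ⋈[b=c] (π[d](S) ⋈[d=c] ρ[c/d](S))) ⋈[b=h] T)) → 1

== RESULT ==
b | d | c | y | u | a | h | e
1 | 1 | 1 | p | s | 8 | 1 | 4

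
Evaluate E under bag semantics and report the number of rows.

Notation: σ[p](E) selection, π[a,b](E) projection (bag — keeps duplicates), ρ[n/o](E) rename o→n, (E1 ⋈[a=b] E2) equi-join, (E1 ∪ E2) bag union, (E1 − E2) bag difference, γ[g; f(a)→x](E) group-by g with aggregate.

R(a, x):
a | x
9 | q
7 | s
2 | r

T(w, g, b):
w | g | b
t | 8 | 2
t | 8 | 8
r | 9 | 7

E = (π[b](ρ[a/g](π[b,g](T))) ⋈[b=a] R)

Per-node cardinality:
  T → 3
  π[b,g](T) → 3
  ρ[a/g](π[b,g](T)) → 3
  π[b](ρ[a/g](π[b,g](T))) → 3
  R → 3
  (π[b](ρ[a/g](π[b,g](T))) ⋈[b=a] R) → 2

|E| = 2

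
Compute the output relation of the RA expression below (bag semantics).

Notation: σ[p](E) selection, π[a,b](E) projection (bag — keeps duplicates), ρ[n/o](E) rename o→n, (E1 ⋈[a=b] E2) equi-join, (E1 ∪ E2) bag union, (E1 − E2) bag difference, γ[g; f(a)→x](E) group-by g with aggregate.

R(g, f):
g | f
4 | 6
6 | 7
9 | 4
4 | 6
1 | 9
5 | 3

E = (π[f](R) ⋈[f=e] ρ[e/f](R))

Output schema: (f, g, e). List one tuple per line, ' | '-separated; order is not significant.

Stepwise |·|:
  R → 6
  π[f](R) → 6
  R → 6
  ρ[e/f](R) → 6
  (π[f](R) ⋈[f=e] ρ[e/f](R)) → 8

== RESULT ==
f | g | e
3 | 5 | 3
4 | 9 | 4
6 | 4 | 6
6 | 4 | 6
6 | 4 | 6
6 | 4 | 6
7 | 6 | 7
9 | 1 | 9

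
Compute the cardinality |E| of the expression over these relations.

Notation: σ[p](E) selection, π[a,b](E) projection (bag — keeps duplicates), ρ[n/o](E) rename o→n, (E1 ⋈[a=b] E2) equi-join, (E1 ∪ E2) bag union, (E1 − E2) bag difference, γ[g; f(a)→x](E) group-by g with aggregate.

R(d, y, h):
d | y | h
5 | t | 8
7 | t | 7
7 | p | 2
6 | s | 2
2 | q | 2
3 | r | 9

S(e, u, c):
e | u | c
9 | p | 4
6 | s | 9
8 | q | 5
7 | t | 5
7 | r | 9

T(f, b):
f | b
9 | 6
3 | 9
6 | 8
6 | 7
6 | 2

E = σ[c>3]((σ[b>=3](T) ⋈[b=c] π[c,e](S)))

Per-node cardinality:
  T → 5
  σ[b>=3](T) → 4
  S → 5
  π[c,e](S) → 5
  (σ[b>=3](T) ⋈[b=c] π[c,e](S)) → 2
  σ[c>3]((σ[b>=3](T) ⋈[b=c] π[c,e](S))) → 2

|E| = 2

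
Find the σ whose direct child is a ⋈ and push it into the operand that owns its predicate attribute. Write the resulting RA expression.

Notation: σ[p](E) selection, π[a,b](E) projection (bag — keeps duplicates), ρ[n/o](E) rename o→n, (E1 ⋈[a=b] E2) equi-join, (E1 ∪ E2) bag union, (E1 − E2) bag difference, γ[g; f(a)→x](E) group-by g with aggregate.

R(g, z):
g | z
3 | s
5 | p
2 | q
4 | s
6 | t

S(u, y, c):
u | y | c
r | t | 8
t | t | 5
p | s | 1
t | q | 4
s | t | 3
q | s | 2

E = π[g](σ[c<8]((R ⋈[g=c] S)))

σ filters on c, owned by the right side.
E' = π[g]((R ⋈[g=c] σ[c<8](S)))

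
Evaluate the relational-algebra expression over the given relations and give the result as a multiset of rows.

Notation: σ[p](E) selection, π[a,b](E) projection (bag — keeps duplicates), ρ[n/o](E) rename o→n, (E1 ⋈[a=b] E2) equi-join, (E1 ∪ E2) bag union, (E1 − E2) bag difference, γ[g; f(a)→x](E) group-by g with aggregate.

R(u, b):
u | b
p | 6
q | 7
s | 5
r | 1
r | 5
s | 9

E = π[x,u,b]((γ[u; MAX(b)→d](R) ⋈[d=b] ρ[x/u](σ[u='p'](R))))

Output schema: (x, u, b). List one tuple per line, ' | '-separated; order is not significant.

Stepwise |·|:
  R → 6
  γ[u; MAX(b)→d](R) → 4
  R → 6
  σ[u='p'](R) → 1
  ρ[x/u](σ[u='p'](R)) → 1
  (γ[u; MAX(b)→d](R) ⋈[d=b] ρ[x/u](σ[u='p'](R))) → 1
  π[x,u,b]((γ[u; MAX(b)→d](R) ⋈[d=b] ρ[x/u](σ[u='p'](R)))) → 1

== RESULT ==
x | u | b
p | p | 6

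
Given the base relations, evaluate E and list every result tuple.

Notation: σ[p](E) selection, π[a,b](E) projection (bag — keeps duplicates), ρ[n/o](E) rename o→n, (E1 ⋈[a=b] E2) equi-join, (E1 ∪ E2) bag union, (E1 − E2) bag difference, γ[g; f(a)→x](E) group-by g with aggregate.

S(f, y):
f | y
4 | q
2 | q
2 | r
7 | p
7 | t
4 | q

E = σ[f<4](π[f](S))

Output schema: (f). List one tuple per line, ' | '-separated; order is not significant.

Stepwise |·|:
  S → 6
  π[f](S) → 6
  σ[f<4](π[f](S)) → 2

== RESULT ==
f
2
2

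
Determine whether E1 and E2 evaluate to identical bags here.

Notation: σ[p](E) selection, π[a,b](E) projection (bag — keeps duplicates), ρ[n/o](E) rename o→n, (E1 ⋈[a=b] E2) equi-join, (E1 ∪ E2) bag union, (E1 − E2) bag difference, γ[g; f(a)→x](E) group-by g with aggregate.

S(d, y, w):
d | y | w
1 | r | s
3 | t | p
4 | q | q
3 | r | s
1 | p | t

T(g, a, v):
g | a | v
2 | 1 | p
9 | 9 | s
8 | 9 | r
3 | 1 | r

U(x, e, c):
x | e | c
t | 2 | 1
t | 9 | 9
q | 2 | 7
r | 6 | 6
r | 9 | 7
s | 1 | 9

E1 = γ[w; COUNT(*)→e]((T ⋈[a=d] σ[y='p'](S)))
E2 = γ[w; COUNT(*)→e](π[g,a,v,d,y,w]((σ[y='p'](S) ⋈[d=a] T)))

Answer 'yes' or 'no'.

E1 per-node cardinality:
  T → 4
  S → 5
  σ[y='p'](S) → 1
  (T ⋈[a=d] σ[y='p'](S)) → 2
  γ[w; COUNT(*)→e]((T ⋈[a=d] σ[y='p'](S))) → 1
E2 per-node cardinality:
  S → 5
  σ[y='p'](S) → 1
  T → 4
  (σ[y='p'](S) ⋈[d=a] T) → 2
  π[g,a,v,d,y,w]((σ[y='p'](S) ⋈[d=a] T)) → 2
  γ[w; COUNT(*)→e](π[g,a,v,d,y,w]((σ[y='p'](S) ⋈[d=a] T))) → 1

E1 and E2 produce the same multiset:
w | e
t | 2

yes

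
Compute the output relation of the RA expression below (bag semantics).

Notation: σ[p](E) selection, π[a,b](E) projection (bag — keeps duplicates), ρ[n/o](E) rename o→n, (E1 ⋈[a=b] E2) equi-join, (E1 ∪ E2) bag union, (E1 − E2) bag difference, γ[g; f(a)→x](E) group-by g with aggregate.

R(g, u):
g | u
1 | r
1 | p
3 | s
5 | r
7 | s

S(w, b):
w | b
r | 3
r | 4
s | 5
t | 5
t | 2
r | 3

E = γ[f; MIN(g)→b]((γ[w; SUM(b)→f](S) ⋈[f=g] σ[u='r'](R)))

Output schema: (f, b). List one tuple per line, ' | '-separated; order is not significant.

Row counts bottom-up:
  S → 6
  γ[w; SUM(b)→f](S) → 3
  R → 5
  σ[u='r'](R) → 2
  (γ[w; SUM(b)→f](S) ⋈[f=g] σ[u='r'](R)) → 1
  γ[f; MIN(g)→b]((γ[w; SUM(b)→f](S) ⋈[f=g] σ[u='r'](R))) → 1

== RESULT ==
f | b
5 | 5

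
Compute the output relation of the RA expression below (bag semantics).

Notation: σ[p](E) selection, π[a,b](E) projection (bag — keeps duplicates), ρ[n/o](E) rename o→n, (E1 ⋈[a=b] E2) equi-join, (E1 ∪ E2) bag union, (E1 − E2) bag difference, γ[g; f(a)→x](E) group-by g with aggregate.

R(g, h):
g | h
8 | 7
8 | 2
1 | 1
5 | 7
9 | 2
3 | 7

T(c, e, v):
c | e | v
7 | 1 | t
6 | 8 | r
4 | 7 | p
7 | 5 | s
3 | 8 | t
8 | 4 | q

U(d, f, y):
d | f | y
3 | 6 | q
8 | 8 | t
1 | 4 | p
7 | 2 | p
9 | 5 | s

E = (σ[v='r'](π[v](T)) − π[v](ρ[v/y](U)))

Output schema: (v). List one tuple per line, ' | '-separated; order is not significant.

Row counts bottom-up:
  T → 6
  π[v](T) → 6
  σ[v='r'](π[v](T)) → 1
  U → 5
  ρ[v/y](U) → 5
  π[v](ρ[v/y](U)) → 5
  (σ[v='r'](π[v](T)) − π[v](ρ[v/y](U))) → 1

== RESULT ==
v
r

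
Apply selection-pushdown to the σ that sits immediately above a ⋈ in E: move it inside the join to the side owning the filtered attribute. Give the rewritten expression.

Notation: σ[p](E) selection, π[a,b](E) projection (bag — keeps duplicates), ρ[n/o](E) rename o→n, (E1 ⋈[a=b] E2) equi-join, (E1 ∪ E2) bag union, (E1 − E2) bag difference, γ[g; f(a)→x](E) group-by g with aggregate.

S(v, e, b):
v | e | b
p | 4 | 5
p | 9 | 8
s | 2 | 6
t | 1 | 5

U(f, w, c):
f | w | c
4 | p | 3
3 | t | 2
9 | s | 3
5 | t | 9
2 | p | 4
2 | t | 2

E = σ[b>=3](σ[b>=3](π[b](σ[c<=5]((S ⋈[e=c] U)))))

σ filters on c, owned by the right side.
E' = σ[b>=3](σ[b>=3](π[b]((S ⋈[e=c] σ[c<=5](U)))))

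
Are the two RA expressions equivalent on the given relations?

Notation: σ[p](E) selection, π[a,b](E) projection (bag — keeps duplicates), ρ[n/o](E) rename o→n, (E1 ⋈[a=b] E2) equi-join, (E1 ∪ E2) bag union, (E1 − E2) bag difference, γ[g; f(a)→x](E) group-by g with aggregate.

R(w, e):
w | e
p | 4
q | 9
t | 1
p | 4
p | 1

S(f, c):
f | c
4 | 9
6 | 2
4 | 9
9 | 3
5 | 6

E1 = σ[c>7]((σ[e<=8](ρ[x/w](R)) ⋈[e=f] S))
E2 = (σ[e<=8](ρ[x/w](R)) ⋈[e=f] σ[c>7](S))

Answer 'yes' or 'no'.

E1 subexpression sizes:
  R → 5
  ρ[x/w](R) → 5
  σ[e<=8](ρ[x/w](R)) → 4
  S → 5
  (σ[e<=8](ρ[x/w](R)) ⋈[e=f] S) → 4
  σ[c>7]((σ[e<=8](ρ[x/w](R)) ⋈[e=f] S)) → 4
E2 subexpression sizes:
  R → 5
  ρ[x/w](R) → 5
  σ[e<=8](ρ[x/w](R)) → 4
  S → 5
  σ[c>7](S) → 2
  (σ[e<=8](ρ[x/w](R)) ⋈[e=f] σ[c>7](S)) → 4

E1 and E2 produce the same multiset:
x | e | f | c
p | 4 | 4 | 9
p | 4 | 4 | 9
p | 4 | 4 | 9
p | 4 | 4 | 9

yes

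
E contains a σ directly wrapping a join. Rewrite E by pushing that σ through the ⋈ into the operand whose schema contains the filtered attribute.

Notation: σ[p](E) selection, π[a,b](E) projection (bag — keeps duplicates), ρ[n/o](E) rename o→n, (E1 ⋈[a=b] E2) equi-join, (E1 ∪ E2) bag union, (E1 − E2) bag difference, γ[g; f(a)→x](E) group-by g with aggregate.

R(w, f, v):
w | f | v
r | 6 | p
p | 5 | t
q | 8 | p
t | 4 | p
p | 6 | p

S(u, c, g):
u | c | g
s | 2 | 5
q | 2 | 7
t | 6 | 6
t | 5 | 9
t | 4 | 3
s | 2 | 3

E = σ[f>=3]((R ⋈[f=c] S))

σ filters on f, owned by the left side.
E' = (σ[f>=3](R) ⋈[f=c] S)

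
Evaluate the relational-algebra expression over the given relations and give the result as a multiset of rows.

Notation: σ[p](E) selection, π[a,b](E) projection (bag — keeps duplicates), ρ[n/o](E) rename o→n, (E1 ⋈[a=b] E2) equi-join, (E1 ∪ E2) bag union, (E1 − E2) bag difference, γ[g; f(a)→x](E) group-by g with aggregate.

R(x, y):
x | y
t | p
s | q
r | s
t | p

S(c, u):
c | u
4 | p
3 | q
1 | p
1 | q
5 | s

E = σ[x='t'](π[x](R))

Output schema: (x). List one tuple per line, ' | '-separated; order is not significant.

Stepwise |·|:
  R → 4
  π[x](R) → 4
  σ[x='t'](π[x](R)) → 2

== RESULT ==
x
t
t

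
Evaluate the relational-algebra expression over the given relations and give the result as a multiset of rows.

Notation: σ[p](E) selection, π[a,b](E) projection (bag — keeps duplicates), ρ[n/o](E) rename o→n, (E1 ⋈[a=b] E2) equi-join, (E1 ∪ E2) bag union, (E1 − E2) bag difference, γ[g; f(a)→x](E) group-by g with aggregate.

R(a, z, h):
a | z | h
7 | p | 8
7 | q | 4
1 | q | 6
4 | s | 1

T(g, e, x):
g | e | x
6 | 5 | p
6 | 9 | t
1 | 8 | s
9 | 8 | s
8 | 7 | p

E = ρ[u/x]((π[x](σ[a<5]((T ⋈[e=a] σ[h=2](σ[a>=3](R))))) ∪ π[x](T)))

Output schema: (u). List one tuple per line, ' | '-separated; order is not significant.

Per-node cardinality:
  T → 5
  R → 4
  σ[a>=3](R) → 3
  σ[h=2](σ[a>=3](R)) → 0
  (T ⋈[e=a] σ[h=2](σ[a>=3](R))) → 0
  σ[a<5]((T ⋈[e=a] σ[h=2](σ[a>=3](R)))) → 0
  π[x](σ[a<5]((T ⋈[e=a] σ[h=2](σ[a>=3](R))))) → 0
  T → 5
  π[x](T) → 5
  (π[x](σ[a<5]((T ⋈[e=a] σ[h=2](σ[a>=3](R))))) ∪ π[x](T)) → 5
  ρ[u/x]((π[x](σ[a<5]((T ⋈[e=a] σ[h=2](σ[a>=3](R))))) ∪ π[x](T))) → 5

== RESULT ==
u
p
p
s
s
t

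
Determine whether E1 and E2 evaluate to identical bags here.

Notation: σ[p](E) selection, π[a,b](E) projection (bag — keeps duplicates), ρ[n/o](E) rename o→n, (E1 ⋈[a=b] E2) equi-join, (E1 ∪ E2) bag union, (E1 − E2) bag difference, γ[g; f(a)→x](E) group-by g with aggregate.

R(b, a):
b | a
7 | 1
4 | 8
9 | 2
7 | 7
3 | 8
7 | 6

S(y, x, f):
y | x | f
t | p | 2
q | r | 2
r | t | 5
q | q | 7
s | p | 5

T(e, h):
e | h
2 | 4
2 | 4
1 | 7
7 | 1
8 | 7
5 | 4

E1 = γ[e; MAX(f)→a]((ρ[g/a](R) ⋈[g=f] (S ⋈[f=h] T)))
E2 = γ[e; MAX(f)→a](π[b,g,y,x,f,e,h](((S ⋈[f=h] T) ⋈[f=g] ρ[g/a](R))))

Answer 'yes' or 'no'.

E1 subexpression sizes:
  R → 6
  ρ[g/a](R) → 6
  S → 5
  T → 6
  (S ⋈[f=h] T) → 2
  (ρ[g/a](R) ⋈[g=f] (S ⋈[f=h] T)) → 2
  γ[e; MAX(f)→a]((ρ[g/a](R) ⋈[g=f] (S ⋈[f=h] T))) → 2
E2 subexpression sizes:
  S → 5
  T → 6
  (S ⋈[f=h] T) → 2
  R → 6
  ρ[g/a](R) → 6
  ((S ⋈[f=h] T) ⋈[f=g] ρ[g/a](R)) → 2
  π[b,g,y,x,f,e,h](((S ⋈[f=h] T) ⋈[f=g] ρ[g/a](R))) → 2
  γ[e; MAX(f)→a](π[b,g,y,x,f,e,h](((S ⋈[f=h] T) ⋈[f=g] ρ[g/a](R)))) → 2

E1 and E2 produce the same multiset:
e | a
1 | 7
8 | 7

yes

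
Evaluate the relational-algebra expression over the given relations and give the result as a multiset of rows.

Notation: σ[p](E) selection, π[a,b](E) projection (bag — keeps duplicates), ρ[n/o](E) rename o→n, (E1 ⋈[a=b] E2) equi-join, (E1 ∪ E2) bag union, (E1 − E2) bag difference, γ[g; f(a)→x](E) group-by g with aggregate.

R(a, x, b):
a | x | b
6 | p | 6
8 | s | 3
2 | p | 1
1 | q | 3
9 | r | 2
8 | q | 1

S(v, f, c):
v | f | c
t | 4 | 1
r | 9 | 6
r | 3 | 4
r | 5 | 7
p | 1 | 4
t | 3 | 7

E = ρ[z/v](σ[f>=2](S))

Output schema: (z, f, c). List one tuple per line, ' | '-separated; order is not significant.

Row counts bottom-up:
  S → 6
  σ[f>=2](S) → 5
  ρ[z/v](σ[f>=2](S)) → 5

== RESULT ==
z | f | c
r | 3 | 4
r | 5 | 7
r | 9 | 6
t | 3 | 7
t | 4 | 1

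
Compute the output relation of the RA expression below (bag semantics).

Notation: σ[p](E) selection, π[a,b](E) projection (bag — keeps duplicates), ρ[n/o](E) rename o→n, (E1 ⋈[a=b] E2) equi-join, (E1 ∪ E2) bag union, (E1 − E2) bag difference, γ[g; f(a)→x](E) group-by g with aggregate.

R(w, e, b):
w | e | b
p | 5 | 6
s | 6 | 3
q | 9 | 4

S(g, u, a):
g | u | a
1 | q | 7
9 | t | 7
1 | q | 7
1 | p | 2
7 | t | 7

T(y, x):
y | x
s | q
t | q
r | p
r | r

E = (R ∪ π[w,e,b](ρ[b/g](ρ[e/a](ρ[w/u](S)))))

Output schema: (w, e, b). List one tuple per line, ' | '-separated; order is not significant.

Stepwise |·|:
  R → 3
  S → 5
  ρ[w/u](S) → 5
  ρ[e/a](ρ[w/u](S)) → 5
  ρ[b/g](ρ[e/a](ρ[w/u](S))) → 5
  π[w,e,b](ρ[b/g](ρ[e/a](ρ[w/u](S)))) → 5
  (R ∪ π[w,e,b](ρ[b/g](ρ[e/a](ρ[w/u](S))))) → 8

== RESULT ==
w | e | b
p | 2 | 1
p | 5 | 6
q | 7 | 1
q | 7 | 1
q | 9 | 4
s | 6 | 3
t | 7 | 7
t | 7 | 9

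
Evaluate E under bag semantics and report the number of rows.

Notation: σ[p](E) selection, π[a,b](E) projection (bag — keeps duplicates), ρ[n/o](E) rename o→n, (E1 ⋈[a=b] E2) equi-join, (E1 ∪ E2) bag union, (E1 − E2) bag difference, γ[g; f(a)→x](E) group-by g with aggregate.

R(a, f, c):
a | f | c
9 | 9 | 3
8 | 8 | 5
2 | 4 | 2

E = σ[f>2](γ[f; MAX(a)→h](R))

Row counts bottom-up:
  R → 3
  γ[f; MAX(a)→h](R) → 3
  σ[f>2](γ[f; MAX(a)→h](R)) → 3

|E| = 3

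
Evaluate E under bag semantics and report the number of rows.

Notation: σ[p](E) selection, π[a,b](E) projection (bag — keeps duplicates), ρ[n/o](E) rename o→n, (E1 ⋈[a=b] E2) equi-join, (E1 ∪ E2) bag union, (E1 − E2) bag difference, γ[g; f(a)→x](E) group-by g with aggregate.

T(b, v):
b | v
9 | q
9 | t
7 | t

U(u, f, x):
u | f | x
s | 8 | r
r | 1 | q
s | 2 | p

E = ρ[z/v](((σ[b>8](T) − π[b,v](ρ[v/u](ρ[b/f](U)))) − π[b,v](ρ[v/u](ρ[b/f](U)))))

Row counts bottom-up:
  T → 3
  σ[b>8](T) → 2
  U → 3
  ρ[b/f](U) → 3
  ρ[v/u](ρ[b/f](U)) → 3
  π[b,v](ρ[v/u](ρ[b/f](U))) → 3
  (σ[b>8](T) − π[b,v](ρ[v/u](ρ[b/f](U)))) → 2
  U → 3
  ρ[b/f](U) → 3
  ρ[v/u](ρ[b/f](U)) → 3
  π[b,v](ρ[v/u](ρ[b/f](U))) → 3
  ((σ[b>8](T) − π[b,v](ρ[v/u](ρ[b/f](U)))) − π[b,v](ρ[v/u](ρ[b/f](U)))) → 2
  ρ[z/v](((σ[b>8](T) − π[b,v](ρ[v/u](ρ[b/f](U)))) − π[b,v](ρ[v/u](ρ[b/f](U))))) → 2

|E| = 2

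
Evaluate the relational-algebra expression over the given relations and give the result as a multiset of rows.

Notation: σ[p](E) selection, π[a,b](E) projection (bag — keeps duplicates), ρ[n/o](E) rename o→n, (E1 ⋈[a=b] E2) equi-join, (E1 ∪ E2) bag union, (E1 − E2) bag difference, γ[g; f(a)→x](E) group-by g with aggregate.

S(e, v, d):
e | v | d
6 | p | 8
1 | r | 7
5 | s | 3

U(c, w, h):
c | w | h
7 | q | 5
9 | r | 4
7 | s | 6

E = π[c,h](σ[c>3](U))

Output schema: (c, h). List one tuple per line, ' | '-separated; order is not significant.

Per-node cardinality:
  U → 3
  σ[c>3](U) → 3
  π[c,h](σ[c>3](U)) → 3

== RESULT ==
c | h
7 | 5
7 | 6
9 | 4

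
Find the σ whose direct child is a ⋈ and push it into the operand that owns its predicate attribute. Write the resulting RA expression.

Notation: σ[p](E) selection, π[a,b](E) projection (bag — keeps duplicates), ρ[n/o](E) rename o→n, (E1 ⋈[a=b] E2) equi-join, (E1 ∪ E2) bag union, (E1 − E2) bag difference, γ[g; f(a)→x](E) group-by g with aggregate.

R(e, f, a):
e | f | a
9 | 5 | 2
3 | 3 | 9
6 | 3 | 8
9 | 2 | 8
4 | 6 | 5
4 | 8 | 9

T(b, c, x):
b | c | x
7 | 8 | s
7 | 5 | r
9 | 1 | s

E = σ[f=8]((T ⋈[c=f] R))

σ filters on f, owned by the right side.
E' = (T ⋈[c=f] σ[f=8](R))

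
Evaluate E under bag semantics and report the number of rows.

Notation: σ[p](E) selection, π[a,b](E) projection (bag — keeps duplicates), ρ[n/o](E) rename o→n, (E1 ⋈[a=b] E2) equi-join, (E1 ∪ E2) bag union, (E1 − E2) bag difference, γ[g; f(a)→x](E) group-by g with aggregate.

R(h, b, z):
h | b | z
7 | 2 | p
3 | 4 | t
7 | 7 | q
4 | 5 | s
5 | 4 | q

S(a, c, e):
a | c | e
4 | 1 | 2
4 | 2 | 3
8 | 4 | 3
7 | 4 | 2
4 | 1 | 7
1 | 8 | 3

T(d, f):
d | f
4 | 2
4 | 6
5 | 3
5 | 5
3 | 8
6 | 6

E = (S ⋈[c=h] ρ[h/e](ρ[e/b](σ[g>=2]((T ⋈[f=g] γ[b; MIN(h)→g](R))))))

Per-node cardinality:
  S → 6
  T → 6
  R → 5
  γ[b; MIN(h)→g](R) → 4
  (T ⋈[f=g] γ[b; MIN(h)→g](R)) → 1
  σ[g>=2]((T ⋈[f=g] γ[b; MIN(h)→g](R))) → 1
  ρ[e/b](σ[g>=2]((T ⋈[f=g] γ[b; MIN(h)→g](R)))) → 1
  ρ[h/e](ρ[e/b](σ[g>=2]((T ⋈[f=g] γ[b; MIN(h)→g](R))))) → 1
  (S ⋈[c=h] ρ[h/e](ρ[e/b](σ[g>=2]((T ⋈[f=g] γ[b; MIN(h)→g](R)))))) → 2

|E| = 2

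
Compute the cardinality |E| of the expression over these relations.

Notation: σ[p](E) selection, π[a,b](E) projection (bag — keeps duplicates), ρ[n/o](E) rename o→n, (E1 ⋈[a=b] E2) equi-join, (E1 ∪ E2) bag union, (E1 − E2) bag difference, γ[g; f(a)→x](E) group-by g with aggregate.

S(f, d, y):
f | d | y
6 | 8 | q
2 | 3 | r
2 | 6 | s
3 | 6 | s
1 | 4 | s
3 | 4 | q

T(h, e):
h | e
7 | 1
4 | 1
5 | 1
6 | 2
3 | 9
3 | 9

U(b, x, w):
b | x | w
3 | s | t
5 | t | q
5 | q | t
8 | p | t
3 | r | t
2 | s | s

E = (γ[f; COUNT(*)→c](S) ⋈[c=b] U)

Per-node cardinality:
  S → 6
  γ[f; COUNT(*)→c](S) → 4
  U → 6
  (γ[f; COUNT(*)→c](S) ⋈[c=b] U) → 2

|E| = 2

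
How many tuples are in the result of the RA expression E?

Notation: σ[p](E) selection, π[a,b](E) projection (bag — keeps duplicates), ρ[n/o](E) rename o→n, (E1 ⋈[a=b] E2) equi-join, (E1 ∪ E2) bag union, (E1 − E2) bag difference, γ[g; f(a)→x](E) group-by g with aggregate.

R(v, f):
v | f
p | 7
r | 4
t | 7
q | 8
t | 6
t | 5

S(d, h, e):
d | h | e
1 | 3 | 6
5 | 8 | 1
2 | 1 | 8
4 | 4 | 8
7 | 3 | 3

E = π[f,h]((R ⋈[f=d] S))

Subexpression sizes:
  R → 6
  S → 5
  (R ⋈[f=d] S) → 4
  π[f,h]((R ⋈[f=d] S)) → 4

|E| = 4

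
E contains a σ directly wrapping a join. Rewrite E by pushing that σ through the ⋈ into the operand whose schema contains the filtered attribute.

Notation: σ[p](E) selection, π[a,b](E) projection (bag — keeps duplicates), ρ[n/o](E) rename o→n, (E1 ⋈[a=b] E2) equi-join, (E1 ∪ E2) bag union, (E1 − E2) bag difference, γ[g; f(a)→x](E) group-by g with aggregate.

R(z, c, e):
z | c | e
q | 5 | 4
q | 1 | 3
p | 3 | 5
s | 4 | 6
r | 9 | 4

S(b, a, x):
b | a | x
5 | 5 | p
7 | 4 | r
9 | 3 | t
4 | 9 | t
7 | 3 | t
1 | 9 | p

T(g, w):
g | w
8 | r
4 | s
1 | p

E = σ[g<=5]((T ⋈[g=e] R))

σ filters on g, owned by the left side.
E' = (σ[g<=5](T) ⋈[g=e] R)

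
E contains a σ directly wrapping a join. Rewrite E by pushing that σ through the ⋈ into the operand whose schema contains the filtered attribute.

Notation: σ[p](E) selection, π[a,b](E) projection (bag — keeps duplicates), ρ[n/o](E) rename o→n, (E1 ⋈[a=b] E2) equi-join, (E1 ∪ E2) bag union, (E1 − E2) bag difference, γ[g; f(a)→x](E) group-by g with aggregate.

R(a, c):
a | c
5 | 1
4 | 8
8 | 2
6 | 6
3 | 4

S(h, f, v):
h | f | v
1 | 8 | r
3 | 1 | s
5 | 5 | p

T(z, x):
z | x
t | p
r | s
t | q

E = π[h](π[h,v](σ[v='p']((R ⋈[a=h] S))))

σ filters on v, owned by the right side.
E' = π[h](π[h,v]((R ⋈[a=h] σ[v='p'](S))))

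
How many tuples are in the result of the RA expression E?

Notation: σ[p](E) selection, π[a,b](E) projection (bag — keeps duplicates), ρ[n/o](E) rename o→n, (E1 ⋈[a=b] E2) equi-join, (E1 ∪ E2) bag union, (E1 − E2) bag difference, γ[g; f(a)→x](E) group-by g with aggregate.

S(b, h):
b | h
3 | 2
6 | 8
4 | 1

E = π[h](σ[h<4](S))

Per-node cardinality:
  S → 3
  σ[h<4](S) → 2
  π[h](σ[h<4](S)) → 2

|E| = 2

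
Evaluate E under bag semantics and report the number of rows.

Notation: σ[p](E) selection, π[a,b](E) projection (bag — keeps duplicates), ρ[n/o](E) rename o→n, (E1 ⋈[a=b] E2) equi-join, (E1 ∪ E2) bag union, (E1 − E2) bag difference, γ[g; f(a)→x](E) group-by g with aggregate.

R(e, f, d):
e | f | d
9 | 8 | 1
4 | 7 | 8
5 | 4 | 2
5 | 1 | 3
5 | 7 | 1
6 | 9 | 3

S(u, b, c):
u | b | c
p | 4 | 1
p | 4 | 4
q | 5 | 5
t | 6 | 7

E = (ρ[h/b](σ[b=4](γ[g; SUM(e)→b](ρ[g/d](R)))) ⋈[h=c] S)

Per-node cardinality:
  R → 6
  ρ[g/d](R) → 6
  γ[g; SUM(e)→b](ρ[g/d](R)) → 4
  σ[b=4](γ[g; SUM(e)→b](ρ[g/d](R))) → 1
  ρ[h/b](σ[b=4](γ[g; SUM(e)→b](ρ[g/d](R)))) → 1
  S → 4
  (ρ[h/b](σ[b=4](γ[g; SUM(e)→b](ρ[g/d](R)))) ⋈[h=c] S) → 1

|E| = 1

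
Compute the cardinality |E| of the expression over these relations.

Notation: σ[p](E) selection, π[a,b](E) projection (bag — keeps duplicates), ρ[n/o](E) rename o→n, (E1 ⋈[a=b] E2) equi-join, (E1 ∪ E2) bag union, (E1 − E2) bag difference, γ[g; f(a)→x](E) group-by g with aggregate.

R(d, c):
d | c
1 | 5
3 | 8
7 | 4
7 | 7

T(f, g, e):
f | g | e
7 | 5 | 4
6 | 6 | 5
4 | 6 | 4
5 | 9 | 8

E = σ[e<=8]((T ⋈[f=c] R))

Per-node cardinality:
  T → 4
  R → 4
  (T ⋈[f=c] R) → 3
  σ[e<=8]((T ⋈[f=c] R)) → 3

|E| = 3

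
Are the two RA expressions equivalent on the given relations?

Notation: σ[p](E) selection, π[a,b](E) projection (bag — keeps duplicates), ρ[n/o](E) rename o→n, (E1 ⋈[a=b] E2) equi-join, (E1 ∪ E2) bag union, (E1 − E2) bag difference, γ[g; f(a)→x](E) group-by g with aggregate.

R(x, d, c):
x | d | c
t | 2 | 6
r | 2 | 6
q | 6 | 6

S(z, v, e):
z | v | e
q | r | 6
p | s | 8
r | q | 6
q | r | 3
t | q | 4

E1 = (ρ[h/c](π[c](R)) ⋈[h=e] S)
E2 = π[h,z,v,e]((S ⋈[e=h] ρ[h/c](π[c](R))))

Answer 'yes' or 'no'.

E1 row counts bottom-up:
  R → 3
  π[c](R) → 3
  ρ[h/c](π[c](R)) → 3
  S → 5
  (ρ[h/c](π[c](R)) ⋈[h=e] S) → 6
E2 row counts bottom-up:
  S → 5
  R → 3
  π[c](R) → 3
  ρ[h/c](π[c](R)) → 3
  (S ⋈[e=h] ρ[h/c](π[c](R))) → 6
  π[h,z,v,e]((S ⋈[e=h] ρ[h/c](π[c](R)))) → 6

E1 and E2 produce the same multiset:
h | z | v | e
6 | q | r | 6
6 | q | r | 6
6 | q | r | 6
6 | r | q | 6
6 | r | q | 6
6 | r | q | 6

yes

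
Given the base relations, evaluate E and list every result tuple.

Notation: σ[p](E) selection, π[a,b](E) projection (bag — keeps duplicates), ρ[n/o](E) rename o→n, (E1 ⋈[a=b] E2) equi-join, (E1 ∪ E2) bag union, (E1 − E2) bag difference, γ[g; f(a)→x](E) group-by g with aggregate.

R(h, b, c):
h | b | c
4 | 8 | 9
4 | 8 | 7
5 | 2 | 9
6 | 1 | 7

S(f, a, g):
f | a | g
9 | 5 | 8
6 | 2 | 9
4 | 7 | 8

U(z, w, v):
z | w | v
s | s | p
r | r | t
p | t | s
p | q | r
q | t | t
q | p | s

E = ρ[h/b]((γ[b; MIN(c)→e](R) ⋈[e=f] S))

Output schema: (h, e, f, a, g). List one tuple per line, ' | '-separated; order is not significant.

Stepwise |·|:
  R → 4
  γ[b; MIN(c)→e](R) → 3
  S → 3
  (γ[b; MIN(c)→e](R) ⋈[e=f] S) → 1
  ρ[h/b]((γ[b; MIN(c)→e](R) ⋈[e=f] S)) → 1

== RESULT ==
h | e | f | a | g
2 | 9 | 9 | 5 | 8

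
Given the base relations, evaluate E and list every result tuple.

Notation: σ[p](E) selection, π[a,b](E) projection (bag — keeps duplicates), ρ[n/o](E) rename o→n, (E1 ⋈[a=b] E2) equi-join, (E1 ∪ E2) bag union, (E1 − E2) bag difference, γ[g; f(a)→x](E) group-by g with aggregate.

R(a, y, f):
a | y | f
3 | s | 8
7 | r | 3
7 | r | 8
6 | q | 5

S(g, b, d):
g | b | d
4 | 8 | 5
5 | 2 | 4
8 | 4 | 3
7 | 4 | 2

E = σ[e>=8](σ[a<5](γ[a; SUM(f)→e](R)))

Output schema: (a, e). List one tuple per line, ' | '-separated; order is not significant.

Per-node cardinality:
  R → 4
  γ[a; SUM(f)→e](R) → 3
  σ[a<5](γ[a; SUM(f)→e](R)) → 1
  σ[e>=8](σ[a<5](γ[a; SUM(f)→e](R))) → 1

== RESULT ==
a | e
3 | 8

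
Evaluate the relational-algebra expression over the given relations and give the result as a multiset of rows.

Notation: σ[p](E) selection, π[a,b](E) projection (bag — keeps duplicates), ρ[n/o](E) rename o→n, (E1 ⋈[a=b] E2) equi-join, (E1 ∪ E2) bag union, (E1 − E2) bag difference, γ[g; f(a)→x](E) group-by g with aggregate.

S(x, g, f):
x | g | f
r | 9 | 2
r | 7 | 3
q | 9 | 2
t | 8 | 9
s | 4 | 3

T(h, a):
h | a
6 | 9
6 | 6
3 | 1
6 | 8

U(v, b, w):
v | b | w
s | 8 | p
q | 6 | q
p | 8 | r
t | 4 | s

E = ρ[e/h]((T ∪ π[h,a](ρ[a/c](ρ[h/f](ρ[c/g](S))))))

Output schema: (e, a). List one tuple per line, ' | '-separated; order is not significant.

Per-node cardinality:
  T → 4
  S → 5
  ρ[c/g](S) → 5
  ρ[h/f](ρ[c/g](S)) → 5
  ρ[a/c](ρ[h/f](ρ[c/g](S))) → 5
  π[h,a](ρ[a/c](ρ[h/f](ρ[c/g](S)))) → 5
  (T ∪ π[h,a](ρ[a/c](ρ[h/f](ρ[c/g](S))))) → 9
  ρ[e/h]((T ∪ π[h,a](ρ[a/c](ρ[h/f](ρ[c/g](S)))))) → 9

== RESULT ==
e | a
2 | 9
2 | 9
3 | 1
3 | 4
3 | 7
6 | 6
6 | 8
6 | 9
9 | 8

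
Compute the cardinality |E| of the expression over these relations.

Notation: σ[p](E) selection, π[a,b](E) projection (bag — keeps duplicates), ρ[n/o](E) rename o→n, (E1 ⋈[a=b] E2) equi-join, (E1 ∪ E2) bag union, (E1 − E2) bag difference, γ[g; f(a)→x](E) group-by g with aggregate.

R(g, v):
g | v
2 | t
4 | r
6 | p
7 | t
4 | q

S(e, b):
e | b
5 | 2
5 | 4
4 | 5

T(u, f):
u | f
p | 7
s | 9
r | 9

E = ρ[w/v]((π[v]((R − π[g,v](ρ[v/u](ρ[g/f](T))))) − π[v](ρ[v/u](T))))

Per-node cardinality:
  R → 5
  T → 3
  ρ[g/f](T) → 3
  ρ[v/u](ρ[g/f](T)) → 3
  π[g,v](ρ[v/u](ρ[g/f](T))) → 3
  (R − π[g,v](ρ[v/u](ρ[g/f](T)))) → 5
  π[v]((R − π[g,v](ρ[v/u](ρ[g/f](T))))) → 5
  T → 3
  ρ[v/u](T) → 3
  π[v](ρ[v/u](T)) → 3
  (π[v]((R − π[g,v](ρ[v/u](ρ[g/f](T))))) − π[v](ρ[v/u](T))) → 3
  ρ[w/v]((π[v]((R − π[g,v](ρ[v/u](ρ[g/f](T))))) − π[v](ρ[v/u](T)))) → 3

|E| = 3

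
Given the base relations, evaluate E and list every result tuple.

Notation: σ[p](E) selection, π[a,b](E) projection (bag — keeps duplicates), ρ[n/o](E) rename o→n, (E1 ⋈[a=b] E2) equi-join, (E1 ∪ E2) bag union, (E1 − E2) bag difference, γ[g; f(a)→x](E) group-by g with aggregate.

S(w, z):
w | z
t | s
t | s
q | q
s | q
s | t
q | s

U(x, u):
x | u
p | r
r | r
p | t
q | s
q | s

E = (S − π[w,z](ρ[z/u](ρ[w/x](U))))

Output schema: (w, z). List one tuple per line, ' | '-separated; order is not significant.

Stepwise |·|:
  S → 6
  U → 5
  ρ[w/x](U) → 5
  ρ[z/u](ρ[w/x](U)) → 5
  π[w,z](ρ[z/u](ρ[w/x](U))) → 5
  (S − π[w,z](ρ[z/u](ρ[w/x](U)))) → 5

== RESULT ==
w | z
q | q
s | q
s | t
t | s
t | s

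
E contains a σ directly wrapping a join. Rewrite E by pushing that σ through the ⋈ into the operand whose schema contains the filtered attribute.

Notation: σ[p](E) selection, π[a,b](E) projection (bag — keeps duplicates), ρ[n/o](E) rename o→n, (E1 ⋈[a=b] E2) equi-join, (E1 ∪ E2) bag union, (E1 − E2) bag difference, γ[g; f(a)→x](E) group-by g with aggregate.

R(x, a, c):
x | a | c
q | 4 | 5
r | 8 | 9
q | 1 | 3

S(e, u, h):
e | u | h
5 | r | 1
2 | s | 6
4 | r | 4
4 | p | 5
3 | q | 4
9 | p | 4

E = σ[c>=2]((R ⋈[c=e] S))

σ filters on c, owned by the left side.
E' = (σ[c>=2](R) ⋈[c=e] S)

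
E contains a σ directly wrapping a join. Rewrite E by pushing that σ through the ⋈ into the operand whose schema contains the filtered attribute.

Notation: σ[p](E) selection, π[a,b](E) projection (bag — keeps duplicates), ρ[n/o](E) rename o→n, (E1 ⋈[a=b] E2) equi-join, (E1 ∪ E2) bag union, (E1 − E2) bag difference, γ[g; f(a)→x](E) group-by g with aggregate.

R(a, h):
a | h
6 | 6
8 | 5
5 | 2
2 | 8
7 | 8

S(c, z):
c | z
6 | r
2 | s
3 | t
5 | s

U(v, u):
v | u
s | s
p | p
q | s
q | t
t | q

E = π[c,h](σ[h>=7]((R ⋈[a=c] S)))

σ filters on h, owned by the left side.
E' = π[c,h]((σ[h>=7](R) ⋈[a=c] S))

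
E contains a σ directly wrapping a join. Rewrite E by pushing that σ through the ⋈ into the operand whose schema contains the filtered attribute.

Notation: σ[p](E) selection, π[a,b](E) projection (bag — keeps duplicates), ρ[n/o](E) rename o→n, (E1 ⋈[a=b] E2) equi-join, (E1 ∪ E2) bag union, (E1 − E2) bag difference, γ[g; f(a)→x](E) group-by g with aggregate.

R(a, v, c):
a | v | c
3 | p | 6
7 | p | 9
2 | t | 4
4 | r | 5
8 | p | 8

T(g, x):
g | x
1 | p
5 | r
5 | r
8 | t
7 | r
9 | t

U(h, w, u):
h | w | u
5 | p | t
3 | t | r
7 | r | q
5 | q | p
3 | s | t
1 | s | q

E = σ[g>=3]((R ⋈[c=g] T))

σ filters on g, owned by the right side.
E' = (R ⋈[c=g] σ[g>=3](T))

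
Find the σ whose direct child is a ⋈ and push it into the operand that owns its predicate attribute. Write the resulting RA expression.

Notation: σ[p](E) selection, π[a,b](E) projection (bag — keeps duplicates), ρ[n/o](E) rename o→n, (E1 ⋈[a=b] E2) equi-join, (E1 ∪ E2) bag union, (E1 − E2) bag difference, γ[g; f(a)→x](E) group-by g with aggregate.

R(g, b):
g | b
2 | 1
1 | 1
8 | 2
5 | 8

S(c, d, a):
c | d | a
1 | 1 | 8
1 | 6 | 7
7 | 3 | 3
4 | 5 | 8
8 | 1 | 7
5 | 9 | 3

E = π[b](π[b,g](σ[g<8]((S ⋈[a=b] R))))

σ filters on g, owned by the right side.
E' = π[b](π[b,g]((S ⋈[a=b] σ[g<8](R))))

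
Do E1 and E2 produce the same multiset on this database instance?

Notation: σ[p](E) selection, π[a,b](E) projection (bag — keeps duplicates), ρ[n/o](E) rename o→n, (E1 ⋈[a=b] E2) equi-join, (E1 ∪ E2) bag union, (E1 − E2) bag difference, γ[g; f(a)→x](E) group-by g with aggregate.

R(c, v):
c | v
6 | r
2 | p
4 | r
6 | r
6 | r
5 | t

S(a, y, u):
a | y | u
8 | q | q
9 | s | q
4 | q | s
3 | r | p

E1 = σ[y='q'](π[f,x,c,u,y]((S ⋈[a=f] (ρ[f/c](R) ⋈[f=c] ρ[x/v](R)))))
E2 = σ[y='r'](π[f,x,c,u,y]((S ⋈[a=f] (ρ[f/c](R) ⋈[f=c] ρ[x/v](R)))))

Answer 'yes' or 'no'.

E1 per-node cardinality:
  S → 4
  R → 6
  ρ[f/c](R) → 6
  R → 6
  ρ[x/v](R) → 6
  (ρ[f/c](R) ⋈[f=c] ρ[x/v](R)) → 12
  (S ⋈[a=f] (ρ[f/c](R) ⋈[f=c] ρ[x/v](R))) → 1
  π[f,x,c,u,y]((S ⋈[a=f] (ρ[f/c](R) ⋈[f=c] ρ[x/v](R)))) → 1
  σ[y='q'](π[f,x,c,u,y]((S ⋈[a=f] (ρ[f/c](R) ⋈[f=c] ρ[x/v](R))))) → 1
E2 per-node cardinality:
  S → 4
  R → 6
  ρ[f/c](R) → 6
  R → 6
  ρ[x/v](R) → 6
  (ρ[f/c](R) ⋈[f=c] ρ[x/v](R)) → 12
  (S ⋈[a=f] (ρ[f/c](R) ⋈[f=c] ρ[x/v](R))) → 1
  π[f,x,c,u,y]((S ⋈[a=f] (ρ[f/c](R) ⋈[f=c] ρ[x/v](R)))) → 1
  σ[y='r'](π[f,x,c,u,y]((S ⋈[a=f] (ρ[f/c](R) ⋈[f=c] ρ[x/v](R))))) → 0

E1 result:
f | x | c | u | y
4 | r | 4 | s | q
E2 result:
f | x | c | u | y
(0 rows)
Witness: (4, 'r', 4, 's', 'q') appears 1× in E1 but 0× in E2.

no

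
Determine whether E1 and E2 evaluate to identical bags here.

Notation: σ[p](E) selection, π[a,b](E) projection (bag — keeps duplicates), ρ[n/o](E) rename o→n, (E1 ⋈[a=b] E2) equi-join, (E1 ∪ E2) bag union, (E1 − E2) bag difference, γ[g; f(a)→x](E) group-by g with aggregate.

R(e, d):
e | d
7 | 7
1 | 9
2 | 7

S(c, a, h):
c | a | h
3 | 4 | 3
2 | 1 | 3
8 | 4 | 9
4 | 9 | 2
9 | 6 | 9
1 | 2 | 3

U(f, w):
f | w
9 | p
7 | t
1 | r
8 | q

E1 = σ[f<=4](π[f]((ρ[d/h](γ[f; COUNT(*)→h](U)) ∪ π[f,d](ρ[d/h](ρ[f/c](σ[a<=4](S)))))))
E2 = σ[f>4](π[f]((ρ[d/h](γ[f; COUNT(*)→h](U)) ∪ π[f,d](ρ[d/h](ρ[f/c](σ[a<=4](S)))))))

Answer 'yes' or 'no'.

E1 per-node cardinality:
  U → 4
  γ[f; COUNT(*)→h](U) → 4
  ρ[d/h](γ[f; COUNT(*)→h](U)) → 4
  S → 6
  σ[a<=4](S) → 4
  ρ[f/c](σ[a<=4](S)) → 4
  ρ[d/h](ρ[f/c](σ[a<=4](S))) → 4
  π[f,d](ρ[d/h](ρ[f/c](σ[a<=4](S)))) → 4
  (ρ[d/h](γ[f; COUNT(*)→h](U)) ∪ π[f,d](ρ[d/h](ρ[f/c](σ[a<=4](S))))) → 8
  π[f]((ρ[d/h](γ[f; COUNT(*)→h](U)) ∪ π[f,d](ρ[d/h](ρ[f/c](σ[a<=4](S)))))) → 8
  σ[f<=4](π[f]((ρ[d/h](γ[f; COUNT(*)→h](U)) ∪ π[f,d](ρ[d/h](ρ[f/c](σ[a<=4](S))))))) → 4
E2 per-node cardinality:
  U → 4
  γ[f; COUNT(*)→h](U) → 4
  ρ[d/h](γ[f; COUNT(*)→h](U)) → 4
  S → 6
  σ[a<=4](S) → 4
  ρ[f/c](σ[a<=4](S)) → 4
  ρ[d/h](ρ[f/c](σ[a<=4](S))) → 4
  π[f,d](ρ[d/h](ρ[f/c](σ[a<=4](S)))) → 4
  (ρ[d/h](γ[f; COUNT(*)→h](U)) ∪ π[f,d](ρ[d/h](ρ[f/c](σ[a<=4](S))))) → 8
  π[f]((ρ[d/h](γ[f; COUNT(*)→h](U)) ∪ π[f,d](ρ[d/h](ρ[f/c](σ[a<=4](S)))))) → 8
  σ[f>4](π[f]((ρ[d/h](γ[f; COUNT(*)→h](U)) ∪ π[f,d](ρ[d/h](ρ[f/c](σ[a<=4](S))))))) → 4

E1 result:
f
1
1
2
3
E2 result:
f
7
8
8
9
Witness: (1,) appears 2× in E1 but 0× in E2.

no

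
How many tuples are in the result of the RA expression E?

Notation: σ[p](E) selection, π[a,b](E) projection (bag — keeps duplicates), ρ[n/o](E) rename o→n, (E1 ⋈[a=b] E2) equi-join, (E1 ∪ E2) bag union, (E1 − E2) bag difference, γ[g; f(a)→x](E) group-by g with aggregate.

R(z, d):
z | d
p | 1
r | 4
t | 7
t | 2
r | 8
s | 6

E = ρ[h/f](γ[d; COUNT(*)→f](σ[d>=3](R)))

Row counts bottom-up:
  R → 6
  σ[d>=3](R) → 4
  γ[d; COUNT(*)→f](σ[d>=3](R)) → 4
  ρ[h/f](γ[d; COUNT(*)→f](σ[d>=3](R))) → 4

|E| = 4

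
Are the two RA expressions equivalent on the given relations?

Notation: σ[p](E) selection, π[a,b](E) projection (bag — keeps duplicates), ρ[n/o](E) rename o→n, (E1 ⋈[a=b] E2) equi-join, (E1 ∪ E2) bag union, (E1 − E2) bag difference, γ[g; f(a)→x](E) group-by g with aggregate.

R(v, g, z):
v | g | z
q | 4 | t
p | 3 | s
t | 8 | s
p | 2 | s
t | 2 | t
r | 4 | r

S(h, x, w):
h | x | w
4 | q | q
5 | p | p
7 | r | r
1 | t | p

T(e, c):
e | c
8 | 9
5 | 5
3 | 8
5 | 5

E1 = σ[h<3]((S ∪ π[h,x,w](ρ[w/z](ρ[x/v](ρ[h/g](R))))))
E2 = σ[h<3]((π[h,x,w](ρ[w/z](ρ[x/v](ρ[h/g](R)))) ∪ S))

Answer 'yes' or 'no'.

E1 per-node cardinality:
  S → 4
  R → 6
  ρ[h/g](R) → 6
  ρ[x/v](ρ[h/g](R)) → 6
  ρ[w/z](ρ[x/v](ρ[h/g](R))) → 6
  π[h,x,w](ρ[w/z](ρ[x/v](ρ[h/g](R)))) → 6
  (S ∪ π[h,x,w](ρ[w/z](ρ[x/v](ρ[h/g](R))))) → 10
  σ[h<3]((S ∪ π[h,x,w](ρ[w/z](ρ[x/v](ρ[h/g](R)))))) → 3
E2 per-node cardinality:
  R → 6
  ρ[h/g](R) → 6
  ρ[x/v](ρ[h/g](R)) → 6
  ρ[w/z](ρ[x/v](ρ[h/g](R))) → 6
  π[h,x,w](ρ[w/z](ρ[x/v](ρ[h/g](R)))) → 6
  S → 4
  (π[h,x,w](ρ[w/z](ρ[x/v](ρ[h/g](R)))) ∪ S) → 10
  σ[h<3]((π[h,x,w](ρ[w/z](ρ[x/v](ρ[h/g](R)))) ∪ S)) → 3

E1 and E2 produce the same multiset:
h | x | w
1 | t | p
2 | p | s
2 | t | t

yes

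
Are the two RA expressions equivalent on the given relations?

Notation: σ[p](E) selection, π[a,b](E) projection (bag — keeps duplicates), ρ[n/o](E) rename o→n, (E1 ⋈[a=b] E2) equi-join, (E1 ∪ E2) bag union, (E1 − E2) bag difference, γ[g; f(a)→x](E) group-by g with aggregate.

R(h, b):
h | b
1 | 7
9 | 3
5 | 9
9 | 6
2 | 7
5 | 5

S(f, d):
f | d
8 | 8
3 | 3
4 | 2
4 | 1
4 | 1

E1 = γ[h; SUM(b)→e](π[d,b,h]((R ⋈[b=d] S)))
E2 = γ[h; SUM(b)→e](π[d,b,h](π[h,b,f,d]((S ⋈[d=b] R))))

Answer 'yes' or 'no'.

E1 per-node cardinality:
  R → 6
  S → 5
  (R ⋈[b=d] S) → 1
  π[d,b,h]((R ⋈[b=d] S)) → 1
  γ[h; SUM(b)→e](π[d,b,h]((R ⋈[b=d] S))) → 1
E2 per-node cardinality:
  S → 5
  R → 6
  (S ⋈[d=b] R) → 1
  π[h,b,f,d]((S ⋈[d=b] R)) → 1
  π[d,b,h](π[h,b,f,d]((S ⋈[d=b] R))) → 1
  γ[h; SUM(b)→e](π[d,b,h](π[h,b,f,d]((S ⋈[d=b] R)))) → 1

E1 and E2 produce the same multiset:
h | e
9 | 3

yes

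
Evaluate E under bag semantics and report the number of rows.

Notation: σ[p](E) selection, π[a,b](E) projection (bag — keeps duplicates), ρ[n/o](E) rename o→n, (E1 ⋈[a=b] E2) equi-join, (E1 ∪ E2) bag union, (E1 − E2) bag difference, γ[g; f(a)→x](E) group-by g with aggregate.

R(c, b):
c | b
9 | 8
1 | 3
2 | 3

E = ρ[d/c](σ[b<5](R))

Stepwise |·|:
  R → 3
  σ[b<5](R) → 2
  ρ[d/c](σ[b<5](R)) → 2

|E| = 2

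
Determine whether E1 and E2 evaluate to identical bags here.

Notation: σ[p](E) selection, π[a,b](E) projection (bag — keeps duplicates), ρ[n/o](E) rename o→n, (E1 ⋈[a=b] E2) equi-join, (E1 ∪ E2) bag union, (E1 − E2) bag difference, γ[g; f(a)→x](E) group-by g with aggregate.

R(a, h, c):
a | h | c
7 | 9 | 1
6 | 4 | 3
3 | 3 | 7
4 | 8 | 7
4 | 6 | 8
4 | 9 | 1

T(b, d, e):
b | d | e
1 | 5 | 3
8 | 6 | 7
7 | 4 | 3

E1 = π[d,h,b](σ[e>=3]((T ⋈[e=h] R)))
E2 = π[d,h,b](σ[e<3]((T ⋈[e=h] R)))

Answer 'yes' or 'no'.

E1 subexpression sizes:
  T → 3
  R → 6
  (T ⋈[e=h] R) → 2
  σ[e>=3]((T ⋈[e=h] R)) → 2
  π[d,h,b](σ[e>=3]((T ⋈[e=h] R))) → 2
E2 subexpression sizes:
  T → 3
  R → 6
  (T ⋈[e=h] R) → 2
  σ[e<3]((T ⋈[e=h] R)) → 0
  π[d,h,b](σ[e<3]((T ⋈[e=h] R))) → 0

E1 result:
d | h | b
4 | 3 | 7
5 | 3 | 1
E2 result:
d | h | b
(0 rows)
Witness: (4, 3, 7) appears 1× in E1 but 0× in E2.

no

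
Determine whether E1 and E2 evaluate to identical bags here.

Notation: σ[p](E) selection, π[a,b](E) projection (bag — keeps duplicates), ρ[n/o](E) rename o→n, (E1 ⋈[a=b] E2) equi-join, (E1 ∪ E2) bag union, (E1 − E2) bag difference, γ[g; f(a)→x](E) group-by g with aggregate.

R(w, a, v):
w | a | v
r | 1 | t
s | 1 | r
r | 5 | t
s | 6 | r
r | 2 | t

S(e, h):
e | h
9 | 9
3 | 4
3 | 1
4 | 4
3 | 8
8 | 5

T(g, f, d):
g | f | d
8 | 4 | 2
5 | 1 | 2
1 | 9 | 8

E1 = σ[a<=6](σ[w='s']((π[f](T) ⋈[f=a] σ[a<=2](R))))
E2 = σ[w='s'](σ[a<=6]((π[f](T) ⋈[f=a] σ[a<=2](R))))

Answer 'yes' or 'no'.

E1 subexpression sizes:
  T → 3
  π[f](T) → 3
  R → 5
  σ[a<=2](R) → 3
  (π[f](T) ⋈[f=a] σ[a<=2](R)) → 2
  σ[w='s']((π[f](T) ⋈[f=a] σ[a<=2](R))) → 1
  σ[a<=6](σ[w='s']((π[f](T) ⋈[f=a] σ[a<=2](R)))) → 1
E2 subexpression sizes:
  T → 3
  π[f](T) → 3
  R → 5
  σ[a<=2](R) → 3
  (π[f](T) ⋈[f=a] σ[a<=2](R)) → 2
  σ[a<=6]((π[f](T) ⋈[f=a] σ[a<=2](R))) → 2
  σ[w='s'](σ[a<=6]((π[f](T) ⋈[f=a] σ[a<=2](R)))) → 1

E1 and E2 produce the same multiset:
f | w | a | v
1 | s | 1 | r

yes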